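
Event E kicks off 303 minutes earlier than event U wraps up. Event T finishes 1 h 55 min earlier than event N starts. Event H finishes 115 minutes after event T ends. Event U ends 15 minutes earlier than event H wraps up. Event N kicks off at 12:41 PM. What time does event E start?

Event T ends at 12:41 PM − 115 min = 10:46 AM.
Event H ends at 10:46 AM + 115 min = 12:41 PM.
Event U ends at 12:41 PM − 15 min = 12:26 PM.
Event E starts at 12:26 PM − 303 min = 7:23 AM.

7:23 AM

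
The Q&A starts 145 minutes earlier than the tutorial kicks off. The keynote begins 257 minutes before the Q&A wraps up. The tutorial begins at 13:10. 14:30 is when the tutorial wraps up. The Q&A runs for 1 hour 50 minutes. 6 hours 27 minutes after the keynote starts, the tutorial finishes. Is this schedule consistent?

No

The Q&A starts at 13:10 − 145 min = 10:45.
The Q&A ends at 10:45 + 110 min = 12:35.
The keynote starts at 12:35 − 257 min = 08:18.
The tutorial ends at 08:18 + 387 min = 14:45.
But the tutorial is also said to end at 14:30 — a 15-minute conflict.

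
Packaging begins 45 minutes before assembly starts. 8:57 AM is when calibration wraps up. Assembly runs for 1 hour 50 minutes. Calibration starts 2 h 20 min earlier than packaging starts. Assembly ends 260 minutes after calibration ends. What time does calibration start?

Assembly ends at 8:57 AM + 260 min = 1:17 PM.
Assembly starts at 1:17 PM − 110 min = 11:27 AM.
Packaging starts at 11:27 AM − 45 min = 10:42 AM.
Calibration starts at 10:42 AM − 140 min = 8:22 AM.

8:22 AM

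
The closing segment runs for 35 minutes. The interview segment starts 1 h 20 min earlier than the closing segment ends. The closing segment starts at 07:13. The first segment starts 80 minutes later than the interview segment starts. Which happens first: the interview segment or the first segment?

The closing segment ends at 07:13 + 35 min = 07:48.
The interview segment starts at 07:48 − 80 min = 06:28.
The first segment starts at 06:28 + 80 min = 07:48.
The interview segment starts at 06:28 and the first segment starts at 07:48, so the interview segment is first.

the interview segment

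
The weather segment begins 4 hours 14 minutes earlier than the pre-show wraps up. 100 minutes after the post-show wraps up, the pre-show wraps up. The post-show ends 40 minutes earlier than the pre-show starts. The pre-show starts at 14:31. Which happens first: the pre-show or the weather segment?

the weather segment

The post-show ends at 14:31 − 40 min = 13:51.
The pre-show ends at 13:51 + 100 min = 15:31.
The weather segment starts at 15:31 − 254 min = 11:17.
The pre-show starts at 14:31 and the weather segment starts at 11:17, so the weather segment is first.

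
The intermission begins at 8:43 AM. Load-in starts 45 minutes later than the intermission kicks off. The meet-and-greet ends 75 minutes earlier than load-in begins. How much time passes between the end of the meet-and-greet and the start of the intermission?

Load-in starts at 8:43 AM + 45 min = 9:28 AM.
The meet-and-greet ends at 9:28 AM − 75 min = 8:13 AM.
From 8:13 AM to 8:43 AM is half an hour.

half an hour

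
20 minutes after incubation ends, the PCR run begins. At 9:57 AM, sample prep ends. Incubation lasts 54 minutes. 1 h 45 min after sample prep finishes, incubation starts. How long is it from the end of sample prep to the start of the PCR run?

Incubation starts at 9:57 AM + 105 min = 11:42 AM.
Incubation ends at 11:42 AM + 54 min = 12:36 PM.
The PCR run starts at 12:36 PM + 20 min = 12:56 PM.
From 9:57 AM to 12:56 PM is 2 hours 59 minutes.

2 hours 59 minutes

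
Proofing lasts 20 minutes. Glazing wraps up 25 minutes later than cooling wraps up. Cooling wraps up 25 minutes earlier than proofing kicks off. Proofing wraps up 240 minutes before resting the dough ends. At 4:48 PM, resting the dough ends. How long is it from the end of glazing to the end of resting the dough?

4 hours 20 minutes

Proofing ends at 4:48 PM − 240 min = 12:48 PM.
Proofing starts at 12:48 PM − 20 min = 12:28 PM.
Cooling ends at 12:28 PM − 25 min = 12:03 PM.
Glazing ends at 12:03 PM + 25 min = 12:28 PM.
From 12:28 PM to 4:48 PM is 4 hours 20 minutes.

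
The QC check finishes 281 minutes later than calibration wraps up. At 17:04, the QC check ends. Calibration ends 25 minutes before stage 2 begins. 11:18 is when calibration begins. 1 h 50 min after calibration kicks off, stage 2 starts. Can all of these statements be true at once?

No

Stage 2 starts at 11:18 + 110 min = 13:08.
Calibration ends at 13:08 − 25 min = 12:43.
The QC check ends at 12:43 + 281 min = 17:24.
But the QC check is also said to end at 17:04 — a 20-minute conflict.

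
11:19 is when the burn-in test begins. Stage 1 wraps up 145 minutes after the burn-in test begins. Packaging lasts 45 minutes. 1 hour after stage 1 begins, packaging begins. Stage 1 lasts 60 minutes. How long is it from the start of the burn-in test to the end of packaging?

190 minutes

Stage 1 ends at 11:19 + 145 min = 13:44.
Stage 1 starts at 13:44 − 60 min = 12:44.
Packaging starts at 12:44 + 60 min = 13:44.
Packaging ends at 13:44 + 45 min = 14:29.
From 11:19 to 14:29 is 190 minutes.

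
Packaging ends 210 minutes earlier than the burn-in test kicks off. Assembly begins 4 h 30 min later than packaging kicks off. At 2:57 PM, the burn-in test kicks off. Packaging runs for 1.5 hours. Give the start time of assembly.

2:27 PM

Packaging ends at 2:57 PM − 210 min = 11:27 AM.
Packaging starts at 11:27 AM − 90 min = 9:57 AM.
Assembly starts at 9:57 AM + 270 min = 2:27 PM.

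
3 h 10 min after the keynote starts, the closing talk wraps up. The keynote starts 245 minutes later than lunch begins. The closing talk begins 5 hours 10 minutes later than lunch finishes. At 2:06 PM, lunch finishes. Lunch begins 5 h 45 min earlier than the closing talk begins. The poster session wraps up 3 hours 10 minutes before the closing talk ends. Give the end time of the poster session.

The closing talk starts at 2:06 PM + 310 min = 7:16 PM.
Lunch starts at 7:16 PM − 345 min = 1:31 PM.
The keynote starts at 1:31 PM + 245 min = 5:36 PM.
The closing talk ends at 5:36 PM + 190 min = 8:46 PM.
The poster session ends at 8:46 PM − 190 min = 5:36 PM.

5:36 PM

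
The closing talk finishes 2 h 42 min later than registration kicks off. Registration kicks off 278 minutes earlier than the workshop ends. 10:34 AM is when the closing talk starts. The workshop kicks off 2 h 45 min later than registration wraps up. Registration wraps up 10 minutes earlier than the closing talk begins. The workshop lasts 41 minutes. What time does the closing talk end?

11:54 AM

Registration ends at 10:34 AM − 10 min = 10:24 AM.
The workshop starts at 10:24 AM + 165 min = 1:09 PM.
The workshop ends at 1:09 PM + 41 min = 1:50 PM.
Registration starts at 1:50 PM − 278 min = 9:12 AM.
The closing talk ends at 9:12 AM + 162 min = 11:54 AM.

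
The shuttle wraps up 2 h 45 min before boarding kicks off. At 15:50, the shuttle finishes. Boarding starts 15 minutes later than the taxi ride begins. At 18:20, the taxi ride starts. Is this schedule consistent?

Boarding starts at 18:20 + 15 min = 18:35.
The shuttle ends at 18:35 − 165 min = 15:50.
That matches the stated 15:50, so the schedule is consistent.

Yes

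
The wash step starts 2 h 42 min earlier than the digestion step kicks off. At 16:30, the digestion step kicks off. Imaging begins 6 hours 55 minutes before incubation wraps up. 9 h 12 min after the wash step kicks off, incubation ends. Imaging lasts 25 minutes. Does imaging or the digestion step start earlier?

imaging

The wash step starts at 16:30 − 162 min = 13:48.
Incubation ends at 13:48 + 552 min = 23:00.
Imaging starts at 23:00 − 415 min = 16:05.
Imaging starts at 16:05 and the digestion step starts at 16:30, so imaging is first.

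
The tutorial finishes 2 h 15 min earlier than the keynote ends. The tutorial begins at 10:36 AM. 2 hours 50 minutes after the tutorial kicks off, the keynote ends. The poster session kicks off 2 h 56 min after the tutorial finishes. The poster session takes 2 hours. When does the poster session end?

The keynote ends at 10:36 AM + 170 min = 1:26 PM.
The tutorial ends at 1:26 PM − 135 min = 11:11 AM.
The poster session starts at 11:11 AM + 176 min = 2:07 PM.
The poster session ends at 2:07 PM + 120 min = 4:07 PM.

4:07 PM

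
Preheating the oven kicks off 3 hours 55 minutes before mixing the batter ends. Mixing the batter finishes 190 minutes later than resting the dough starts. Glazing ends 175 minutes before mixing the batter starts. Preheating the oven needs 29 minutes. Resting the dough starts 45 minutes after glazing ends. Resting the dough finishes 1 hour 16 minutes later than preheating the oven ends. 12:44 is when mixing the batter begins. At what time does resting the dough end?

11:34

Glazing ends at 12:44 − 175 min = 09:49.
Resting the dough starts at 09:49 + 45 min = 10:34.
Mixing the batter ends at 10:34 + 190 min = 13:44.
Preheating the oven starts at 13:44 − 235 min = 09:49.
Preheating the oven ends at 09:49 + 29 min = 10:18.
Resting the dough ends at 10:18 + 76 min = 11:34.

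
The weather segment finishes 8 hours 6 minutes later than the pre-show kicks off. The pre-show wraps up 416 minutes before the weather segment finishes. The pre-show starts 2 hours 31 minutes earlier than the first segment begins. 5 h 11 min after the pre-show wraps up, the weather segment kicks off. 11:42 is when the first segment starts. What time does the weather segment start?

15:32

The pre-show starts at 11:42 − 151 min = 09:11.
The weather segment ends at 09:11 + 486 min = 17:17.
The pre-show ends at 17:17 − 416 min = 10:21.
The weather segment starts at 10:21 + 311 min = 15:32.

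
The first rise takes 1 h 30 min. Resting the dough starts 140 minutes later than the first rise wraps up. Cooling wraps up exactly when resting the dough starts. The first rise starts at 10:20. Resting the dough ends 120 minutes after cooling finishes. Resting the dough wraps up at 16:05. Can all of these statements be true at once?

No

The first rise ends at 10:20 + 90 min = 11:50.
Resting the dough starts at 11:50 + 140 min = 14:10.
So cooling ends at 14:10.
Resting the dough ends at 14:10 + 120 min = 16:10.
But resting the dough is also said to end at 16:05 — a 5-minute conflict.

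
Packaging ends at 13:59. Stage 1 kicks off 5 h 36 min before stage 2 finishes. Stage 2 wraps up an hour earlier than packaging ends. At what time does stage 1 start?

07:23

Stage 2 ends at 13:59 − 60 min = 12:59.
Stage 1 starts at 12:59 − 336 min = 07:23.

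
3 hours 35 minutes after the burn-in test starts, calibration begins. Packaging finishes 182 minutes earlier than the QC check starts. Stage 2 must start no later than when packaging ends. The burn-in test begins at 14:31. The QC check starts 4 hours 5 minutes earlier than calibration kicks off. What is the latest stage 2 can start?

10:59

Calibration starts at 14:31 + 215 min = 18:06.
The QC check starts at 18:06 − 245 min = 14:01.
Packaging ends at 14:01 − 182 min = 10:59.
Stage 2 is bounded by packaging, so the latest it can start is 10:59.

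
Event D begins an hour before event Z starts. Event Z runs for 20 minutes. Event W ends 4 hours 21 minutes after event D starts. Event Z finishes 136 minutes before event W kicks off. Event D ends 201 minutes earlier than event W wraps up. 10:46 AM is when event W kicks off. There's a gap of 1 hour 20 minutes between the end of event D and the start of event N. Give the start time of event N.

9:30 AM

Event Z ends at 10:46 AM − 136 min = 8:30 AM.
Event Z starts at 8:30 AM − 20 min = 8:10 AM.
Event D starts at 8:10 AM − 60 min = 7:10 AM.
Event W ends at 7:10 AM + 261 min = 11:31 AM.
Event D ends at 11:31 AM − 201 min = 8:10 AM.
Event N starts at 8:10 AM + 80 min = 9:30 AM.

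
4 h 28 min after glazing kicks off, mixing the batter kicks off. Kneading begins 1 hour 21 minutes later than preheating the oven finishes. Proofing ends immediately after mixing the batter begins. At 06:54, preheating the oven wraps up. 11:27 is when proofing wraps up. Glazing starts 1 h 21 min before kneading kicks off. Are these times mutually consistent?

No

Kneading starts at 06:54 + 81 min = 08:15.
Glazing starts at 08:15 − 81 min = 06:54.
Mixing the batter starts at 06:54 + 268 min = 11:22.
So proofing ends at 11:22.
But proofing is also said to end at 11:27 — a 5-minute conflict.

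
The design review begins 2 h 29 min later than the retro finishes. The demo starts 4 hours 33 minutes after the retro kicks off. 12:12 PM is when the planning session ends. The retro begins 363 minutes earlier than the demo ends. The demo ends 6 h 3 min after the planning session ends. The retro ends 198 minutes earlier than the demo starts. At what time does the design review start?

The demo ends at 12:12 PM + 363 min = 6:15 PM.
The retro starts at 6:15 PM − 363 min = 12:12 PM.
The demo starts at 12:12 PM + 273 min = 4:45 PM.
The retro ends at 4:45 PM − 198 min = 1:27 PM.
The design review starts at 1:27 PM + 149 min = 3:56 PM.

3:56 PM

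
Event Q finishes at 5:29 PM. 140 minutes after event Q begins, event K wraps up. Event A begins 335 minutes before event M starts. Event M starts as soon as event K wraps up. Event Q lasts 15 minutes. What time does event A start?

1:59 PM

Event Q starts at 5:29 PM − 15 min = 5:14 PM.
Event K ends at 5:14 PM + 140 min = 7:34 PM.
So event M starts at 7:34 PM.
Event A starts at 7:34 PM − 335 min = 1:59 PM.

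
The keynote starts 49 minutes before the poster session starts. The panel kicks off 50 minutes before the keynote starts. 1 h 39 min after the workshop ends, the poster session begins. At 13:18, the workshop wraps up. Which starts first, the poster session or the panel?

the panel

The poster session starts at 13:18 + 99 min = 14:57.
The keynote starts at 14:57 − 49 min = 14:08.
The panel starts at 14:08 − 50 min = 13:18.
The poster session starts at 14:57 and the panel starts at 13:18, so the panel is first.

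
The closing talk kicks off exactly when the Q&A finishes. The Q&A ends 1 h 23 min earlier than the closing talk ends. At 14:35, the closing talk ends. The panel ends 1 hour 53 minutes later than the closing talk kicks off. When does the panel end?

The Q&A ends at 14:35 − 83 min = 13:12.
So the closing talk starts at 13:12.
The panel ends at 13:12 + 113 min = 15:05.

15:05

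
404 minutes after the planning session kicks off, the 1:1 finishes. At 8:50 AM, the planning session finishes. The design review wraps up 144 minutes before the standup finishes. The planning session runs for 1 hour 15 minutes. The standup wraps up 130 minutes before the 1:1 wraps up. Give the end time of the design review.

9:45 AM

The planning session starts at 8:50 AM − 75 min = 7:35 AM.
The 1:1 ends at 7:35 AM + 404 min = 2:19 PM.
The standup ends at 2:19 PM − 130 min = 12:09 PM.
The design review ends at 12:09 PM − 144 min = 9:45 AM.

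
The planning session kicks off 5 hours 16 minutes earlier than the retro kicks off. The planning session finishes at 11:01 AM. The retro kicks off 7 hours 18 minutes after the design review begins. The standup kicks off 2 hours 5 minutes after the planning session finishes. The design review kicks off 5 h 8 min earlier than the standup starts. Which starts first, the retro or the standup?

the standup

The standup starts at 11:01 AM + 125 min = 1:06 PM.
The design review starts at 1:06 PM − 308 min = 7:58 AM.
The retro starts at 7:58 AM + 438 min = 3:16 PM.
The retro starts at 3:16 PM and the standup starts at 1:06 PM, so the standup is first.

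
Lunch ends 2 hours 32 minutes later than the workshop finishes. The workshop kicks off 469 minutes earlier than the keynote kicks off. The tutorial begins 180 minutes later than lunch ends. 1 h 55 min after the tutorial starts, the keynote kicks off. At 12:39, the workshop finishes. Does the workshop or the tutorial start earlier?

Lunch ends at 12:39 + 152 min = 15:11.
The tutorial starts at 15:11 + 180 min = 18:11.
The keynote starts at 18:11 + 115 min = 20:06.
The workshop starts at 20:06 − 469 min = 12:17.
The workshop starts at 12:17 and the tutorial starts at 18:11, so the workshop is first.

the workshop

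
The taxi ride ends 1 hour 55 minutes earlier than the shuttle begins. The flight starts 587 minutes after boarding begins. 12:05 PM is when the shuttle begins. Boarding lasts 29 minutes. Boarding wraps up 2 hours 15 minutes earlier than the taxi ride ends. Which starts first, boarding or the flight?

The taxi ride ends at 12:05 PM − 115 min = 10:10 AM.
Boarding ends at 10:10 AM − 135 min = 7:55 AM.
Boarding starts at 7:55 AM − 29 min = 7:26 AM.
The flight starts at 7:26 AM + 587 min = 5:13 PM.
Boarding starts at 7:26 AM and the flight starts at 5:13 PM, so boarding is first.

boarding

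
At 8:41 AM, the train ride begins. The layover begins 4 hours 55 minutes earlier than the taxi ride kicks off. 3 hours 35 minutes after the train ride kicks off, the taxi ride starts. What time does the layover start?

7:21 AM

The taxi ride starts at 8:41 AM + 215 min = 12:16 PM.
The layover starts at 12:16 PM − 295 min = 7:21 AM.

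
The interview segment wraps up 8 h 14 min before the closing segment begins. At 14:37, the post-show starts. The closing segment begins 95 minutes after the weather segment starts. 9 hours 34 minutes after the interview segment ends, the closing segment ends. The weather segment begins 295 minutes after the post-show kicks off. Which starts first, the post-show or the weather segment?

the post-show

The weather segment starts at 14:37 + 295 min = 19:32.
The post-show starts at 14:37 and the weather segment starts at 19:32, so the post-show is first.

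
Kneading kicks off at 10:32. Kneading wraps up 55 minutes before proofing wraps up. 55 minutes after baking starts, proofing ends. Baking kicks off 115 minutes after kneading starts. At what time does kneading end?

Baking starts at 10:32 + 115 min = 12:27.
Proofing ends at 12:27 + 55 min = 13:22.
Kneading ends at 13:22 − 55 min = 12:27.

12:27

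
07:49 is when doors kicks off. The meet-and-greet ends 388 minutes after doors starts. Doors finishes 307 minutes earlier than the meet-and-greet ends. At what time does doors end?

The meet-and-greet ends at 07:49 + 388 min = 14:17.
Doors ends at 14:17 − 307 min = 09:10.

09:10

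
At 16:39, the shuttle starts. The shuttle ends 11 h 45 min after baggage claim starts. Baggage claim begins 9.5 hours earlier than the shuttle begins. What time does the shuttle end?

Baggage claim starts at 16:39 − 570 min = 07:09.
The shuttle ends at 07:09 + 705 min = 18:54.

18:54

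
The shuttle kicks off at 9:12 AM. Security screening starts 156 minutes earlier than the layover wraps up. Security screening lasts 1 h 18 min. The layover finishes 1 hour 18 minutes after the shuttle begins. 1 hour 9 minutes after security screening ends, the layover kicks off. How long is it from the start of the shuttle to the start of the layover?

1 h 9 min

The layover ends at 9:12 AM + 78 min = 10:30 AM.
Security screening starts at 10:30 AM − 156 min = 7:54 AM.
Security screening ends at 7:54 AM + 78 min = 9:12 AM.
The layover starts at 9:12 AM + 69 min = 10:21 AM.
From 9:12 AM to 10:21 AM is 1 h 9 min.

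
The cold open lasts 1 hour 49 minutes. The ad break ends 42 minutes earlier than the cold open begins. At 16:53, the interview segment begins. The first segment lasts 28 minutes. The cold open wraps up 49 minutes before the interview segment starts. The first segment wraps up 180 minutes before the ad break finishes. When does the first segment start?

10:05

The cold open ends at 16:53 − 49 min = 16:04.
The cold open starts at 16:04 − 109 min = 14:15.
The ad break ends at 14:15 − 42 min = 13:33.
The first segment ends at 13:33 − 180 min = 10:33.
The first segment starts at 10:33 − 28 min = 10:05.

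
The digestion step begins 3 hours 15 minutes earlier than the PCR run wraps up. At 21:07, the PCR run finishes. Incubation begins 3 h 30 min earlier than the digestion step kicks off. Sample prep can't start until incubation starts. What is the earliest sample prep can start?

14:22

The digestion step starts at 21:07 − 195 min = 17:52.
Incubation starts at 17:52 − 210 min = 14:22.
Sample prep is bounded by incubation, so the earliest it can start is 14:22.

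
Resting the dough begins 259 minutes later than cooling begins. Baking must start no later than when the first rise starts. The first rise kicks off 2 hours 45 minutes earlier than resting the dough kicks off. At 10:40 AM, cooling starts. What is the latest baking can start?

Resting the dough starts at 10:40 AM + 259 min = 2:59 PM.
The first rise starts at 2:59 PM − 165 min = 12:14 PM.
Baking is bounded by the first rise, so the latest it can start is 12:14 PM.

12:14 PM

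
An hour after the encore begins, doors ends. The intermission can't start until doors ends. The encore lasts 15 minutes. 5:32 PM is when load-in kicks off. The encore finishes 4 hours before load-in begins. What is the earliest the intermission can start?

2:17 PM

The encore ends at 5:32 PM − 240 min = 1:32 PM.
The encore starts at 1:32 PM − 15 min = 1:17 PM.
Doors ends at 1:17 PM + 60 min = 2:17 PM.
The intermission is bounded by doors, so the earliest it can start is 2:17 PM.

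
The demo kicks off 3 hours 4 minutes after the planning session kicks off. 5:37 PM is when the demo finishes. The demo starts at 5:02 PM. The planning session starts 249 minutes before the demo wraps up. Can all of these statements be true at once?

The planning session starts at 5:37 PM − 249 min = 1:28 PM.
The demo starts at 1:28 PM + 184 min = 4:32 PM.
But the demo is also said to start at 5:02 PM — a 30-minute conflict.

No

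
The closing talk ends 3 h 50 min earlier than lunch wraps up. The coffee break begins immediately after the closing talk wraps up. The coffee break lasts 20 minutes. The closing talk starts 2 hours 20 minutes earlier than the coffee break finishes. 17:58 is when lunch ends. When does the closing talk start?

The closing talk ends at 17:58 − 230 min = 14:08.
So the coffee break starts at 14:08.
The coffee break ends at 14:08 + 20 min = 14:28.
The closing talk starts at 14:28 − 140 min = 12:08.

12:08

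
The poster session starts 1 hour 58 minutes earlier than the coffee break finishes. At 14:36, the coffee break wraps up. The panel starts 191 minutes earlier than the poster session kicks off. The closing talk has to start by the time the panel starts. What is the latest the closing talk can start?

The poster session starts at 14:36 − 118 min = 12:38.
The panel starts at 12:38 − 191 min = 09:27.
The closing talk is bounded by the panel, so the latest it can start is 09:27.

09:27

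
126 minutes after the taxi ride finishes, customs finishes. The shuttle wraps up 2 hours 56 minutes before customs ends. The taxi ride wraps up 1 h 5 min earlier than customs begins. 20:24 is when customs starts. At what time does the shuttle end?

The taxi ride ends at 20:24 − 65 min = 19:19.
Customs ends at 19:19 + 126 min = 21:25.
The shuttle ends at 21:25 − 176 min = 18:29.

18:29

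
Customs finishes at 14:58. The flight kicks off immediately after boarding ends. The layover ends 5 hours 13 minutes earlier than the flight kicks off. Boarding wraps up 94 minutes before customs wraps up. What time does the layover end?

Boarding ends at 14:58 − 94 min = 13:24.
So the flight starts at 13:24.
The layover ends at 13:24 − 313 min = 08:11.

08:11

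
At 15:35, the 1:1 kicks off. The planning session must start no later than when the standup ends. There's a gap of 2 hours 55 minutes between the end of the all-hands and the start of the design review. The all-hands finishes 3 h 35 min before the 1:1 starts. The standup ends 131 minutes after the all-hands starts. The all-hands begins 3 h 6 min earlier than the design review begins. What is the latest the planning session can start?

14:00

The all-hands ends at 15:35 − 215 min = 12:00.
The design review starts at 12:00 + 175 min = 14:55.
The all-hands starts at 14:55 − 186 min = 11:49.
The standup ends at 11:49 + 131 min = 14:00.
The planning session is bounded by the standup, so the latest it can start is 14:00.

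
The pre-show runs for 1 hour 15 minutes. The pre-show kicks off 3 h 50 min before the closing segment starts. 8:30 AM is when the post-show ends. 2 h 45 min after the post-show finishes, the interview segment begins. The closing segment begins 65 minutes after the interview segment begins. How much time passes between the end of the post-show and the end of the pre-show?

75 minutes

The interview segment starts at 8:30 AM + 165 min = 11:15 AM.
The closing segment starts at 11:15 AM + 65 min = 12:20 PM.
The pre-show starts at 12:20 PM − 230 min = 8:30 AM.
The pre-show ends at 8:30 AM + 75 min = 9:45 AM.
From 8:30 AM to 9:45 AM is 75 minutes.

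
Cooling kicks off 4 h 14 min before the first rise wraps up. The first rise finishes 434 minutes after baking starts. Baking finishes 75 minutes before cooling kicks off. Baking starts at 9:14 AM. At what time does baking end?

10:59 AM

The first rise ends at 9:14 AM + 434 min = 4:28 PM.
Cooling starts at 4:28 PM − 254 min = 12:14 PM.
Baking ends at 12:14 PM − 75 min = 10:59 AM.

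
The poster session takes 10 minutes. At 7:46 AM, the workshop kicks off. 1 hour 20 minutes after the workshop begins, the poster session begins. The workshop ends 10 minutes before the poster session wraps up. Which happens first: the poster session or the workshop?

the workshop

The poster session starts at 7:46 AM + 80 min = 9:06 AM.
The poster session starts at 9:06 AM and the workshop starts at 7:46 AM, so the workshop is first.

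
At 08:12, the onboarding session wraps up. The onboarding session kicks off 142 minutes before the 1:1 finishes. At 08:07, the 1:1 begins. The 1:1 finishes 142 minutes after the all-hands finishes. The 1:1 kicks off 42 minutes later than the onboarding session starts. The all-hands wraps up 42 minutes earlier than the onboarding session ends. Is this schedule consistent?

No

The all-hands ends at 08:12 − 42 min = 07:30.
The 1:1 ends at 07:30 + 142 min = 09:52.
The onboarding session starts at 09:52 − 142 min = 07:30.
The 1:1 starts at 07:30 + 42 min = 08:12.
But the 1:1 is also said to start at 08:07 — a 5-minute conflict.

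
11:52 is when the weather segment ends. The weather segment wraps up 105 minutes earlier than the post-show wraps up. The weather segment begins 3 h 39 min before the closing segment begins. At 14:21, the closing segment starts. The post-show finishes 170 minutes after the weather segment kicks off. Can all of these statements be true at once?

The weather segment starts at 14:21 − 219 min = 10:42.
The post-show ends at 10:42 + 170 min = 13:32.
The weather segment ends at 13:32 − 105 min = 11:47.
But the weather segment is also said to end at 11:52 — a 5-minute conflict.

No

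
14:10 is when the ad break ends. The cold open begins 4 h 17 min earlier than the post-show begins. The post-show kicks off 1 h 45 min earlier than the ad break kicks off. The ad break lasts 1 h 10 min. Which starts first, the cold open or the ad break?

the cold open

The ad break starts at 14:10 − 70 min = 13:00.
The post-show starts at 13:00 − 105 min = 11:15.
The cold open starts at 11:15 − 257 min = 06:58.
The cold open starts at 06:58 and the ad break starts at 13:00, so the cold open is first.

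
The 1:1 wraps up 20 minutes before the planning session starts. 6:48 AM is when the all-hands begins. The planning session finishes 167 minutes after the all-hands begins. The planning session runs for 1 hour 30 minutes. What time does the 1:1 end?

The planning session ends at 6:48 AM + 167 min = 9:35 AM.
The planning session starts at 9:35 AM − 90 min = 8:05 AM.
The 1:1 ends at 8:05 AM − 20 min = 7:45 AM.

7:45 AM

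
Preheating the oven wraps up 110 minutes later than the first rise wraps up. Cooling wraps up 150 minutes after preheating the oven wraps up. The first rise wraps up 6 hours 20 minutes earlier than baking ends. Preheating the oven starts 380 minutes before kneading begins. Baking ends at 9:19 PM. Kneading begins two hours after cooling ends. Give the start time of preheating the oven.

The first rise ends at 9:19 PM − 380 min = 2:59 PM.
Preheating the oven ends at 2:59 PM + 110 min = 4:49 PM.
Cooling ends at 4:49 PM + 150 min = 7:19 PM.
Kneading starts at 7:19 PM + 120 min = 9:19 PM.
Preheating the oven starts at 9:19 PM − 380 min = 2:59 PM.

2:59 PM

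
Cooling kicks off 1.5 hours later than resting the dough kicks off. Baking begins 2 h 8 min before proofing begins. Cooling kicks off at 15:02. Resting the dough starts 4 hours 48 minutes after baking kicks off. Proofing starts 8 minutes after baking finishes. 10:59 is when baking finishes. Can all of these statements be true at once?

No

Proofing starts at 10:59 + 8 min = 11:07.
Baking starts at 11:07 − 128 min = 08:59.
Resting the dough starts at 08:59 + 288 min = 13:47.
Cooling starts at 13:47 + 90 min = 15:17.
But cooling is also said to start at 15:02 — a 15-minute conflict.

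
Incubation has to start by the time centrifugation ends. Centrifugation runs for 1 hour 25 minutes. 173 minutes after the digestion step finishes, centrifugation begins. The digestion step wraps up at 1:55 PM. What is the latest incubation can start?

Centrifugation starts at 1:55 PM + 173 min = 4:48 PM.
Centrifugation ends at 4:48 PM + 85 min = 6:13 PM.
Incubation is bounded by centrifugation, so the latest it can start is 6:13 PM.

6:13 PM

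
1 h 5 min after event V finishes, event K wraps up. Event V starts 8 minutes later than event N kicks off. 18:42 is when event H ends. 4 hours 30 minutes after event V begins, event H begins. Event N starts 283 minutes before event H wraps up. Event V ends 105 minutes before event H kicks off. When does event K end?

17:57

Event N starts at 18:42 − 283 min = 13:59.
Event V starts at 13:59 + 8 min = 14:07.
Event H starts at 14:07 + 270 min = 18:37.
Event V ends at 18:37 − 105 min = 16:52.
Event K ends at 16:52 + 65 min = 17:57.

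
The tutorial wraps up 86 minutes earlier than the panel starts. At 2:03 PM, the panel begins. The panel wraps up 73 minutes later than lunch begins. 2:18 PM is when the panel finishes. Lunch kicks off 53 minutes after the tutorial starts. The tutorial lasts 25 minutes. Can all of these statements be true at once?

The tutorial ends at 2:03 PM − 86 min = 12:37 PM.
The tutorial starts at 12:37 PM − 25 min = 12:12 PM.
Lunch starts at 12:12 PM + 53 min = 1:05 PM.
The panel ends at 1:05 PM + 73 min = 2:18 PM.
That matches the stated 2:18 PM, so the schedule is consistent.

Yes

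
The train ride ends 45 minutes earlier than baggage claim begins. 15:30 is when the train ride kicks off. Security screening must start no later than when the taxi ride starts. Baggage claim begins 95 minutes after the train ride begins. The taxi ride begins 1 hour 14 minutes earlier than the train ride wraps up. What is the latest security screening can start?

15:06

Baggage claim starts at 15:30 + 95 min = 17:05.
The train ride ends at 17:05 − 45 min = 16:20.
The taxi ride starts at 16:20 − 74 min = 15:06.
Security screening is bounded by the taxi ride, so the latest it can start is 15:06.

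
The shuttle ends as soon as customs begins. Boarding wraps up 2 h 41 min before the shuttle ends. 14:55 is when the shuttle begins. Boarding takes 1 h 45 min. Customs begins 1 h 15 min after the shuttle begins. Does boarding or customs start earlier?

Customs starts at 14:55 + 75 min = 16:10.
So the shuttle ends at 16:10.
Boarding ends at 16:10 − 161 min = 13:29.
Boarding starts at 13:29 − 105 min = 11:44.
Boarding starts at 11:44 and customs starts at 16:10, so boarding is first.

boarding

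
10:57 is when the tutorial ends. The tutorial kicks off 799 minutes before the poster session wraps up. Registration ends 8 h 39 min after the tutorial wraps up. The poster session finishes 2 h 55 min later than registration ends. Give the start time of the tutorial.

09:12

Registration ends at 10:57 + 519 min = 19:36.
The poster session ends at 19:36 + 175 min = 22:31.
The tutorial starts at 22:31 − 799 min = 09:12.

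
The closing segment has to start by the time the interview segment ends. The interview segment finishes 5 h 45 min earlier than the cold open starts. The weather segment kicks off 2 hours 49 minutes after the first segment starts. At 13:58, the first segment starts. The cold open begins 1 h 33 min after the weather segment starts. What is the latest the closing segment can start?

12:35

The weather segment starts at 13:58 + 169 min = 16:47.
The cold open starts at 16:47 + 93 min = 18:20.
The interview segment ends at 18:20 − 345 min = 12:35.
The closing segment is bounded by the interview segment, so the latest it can start is 12:35.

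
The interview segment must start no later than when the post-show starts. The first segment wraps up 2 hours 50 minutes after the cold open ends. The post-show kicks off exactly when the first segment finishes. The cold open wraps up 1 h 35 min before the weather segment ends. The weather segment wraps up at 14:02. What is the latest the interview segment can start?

15:17

The cold open ends at 14:02 − 95 min = 12:27.
The first segment ends at 12:27 + 170 min = 15:17.
So the post-show starts at 15:17.
The interview segment is bounded by the post-show, so the latest it can start is 15:17.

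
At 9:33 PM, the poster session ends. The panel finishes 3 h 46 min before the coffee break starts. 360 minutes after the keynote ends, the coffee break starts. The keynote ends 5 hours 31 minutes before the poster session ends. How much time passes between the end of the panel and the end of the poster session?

3 h 17 min

The keynote ends at 9:33 PM − 331 min = 4:02 PM.
The coffee break starts at 4:02 PM + 360 min = 10:02 PM.
The panel ends at 10:02 PM − 226 min = 6:16 PM.
From 6:16 PM to 9:33 PM is 3 h 17 min.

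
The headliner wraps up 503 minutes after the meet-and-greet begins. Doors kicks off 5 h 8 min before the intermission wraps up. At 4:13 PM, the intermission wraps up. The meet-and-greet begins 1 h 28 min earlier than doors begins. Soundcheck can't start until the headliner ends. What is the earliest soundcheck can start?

6:00 PM

Doors starts at 4:13 PM − 308 min = 11:05 AM.
The meet-and-greet starts at 11:05 AM − 88 min = 9:37 AM.
The headliner ends at 9:37 AM + 503 min = 6:00 PM.
Soundcheck is bounded by the headliner, so the earliest it can start is 6:00 PM.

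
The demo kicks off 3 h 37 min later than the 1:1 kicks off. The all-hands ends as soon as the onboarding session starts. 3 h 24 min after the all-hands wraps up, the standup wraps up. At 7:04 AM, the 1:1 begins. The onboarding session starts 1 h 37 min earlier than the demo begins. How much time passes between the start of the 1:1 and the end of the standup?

The demo starts at 7:04 AM + 217 min = 10:41 AM.
The onboarding session starts at 10:41 AM − 97 min = 9:04 AM.
So the all-hands ends at 9:04 AM.
The standup ends at 9:04 AM + 204 min = 12:28 PM.
From 7:04 AM to 12:28 PM is 5 h 24 min.

5 h 24 min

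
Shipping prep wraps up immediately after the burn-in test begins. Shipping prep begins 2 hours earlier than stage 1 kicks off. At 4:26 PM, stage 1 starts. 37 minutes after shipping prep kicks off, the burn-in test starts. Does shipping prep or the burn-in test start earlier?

Shipping prep starts at 4:26 PM − 120 min = 2:26 PM.
The burn-in test starts at 2:26 PM + 37 min = 3:03 PM.
Shipping prep starts at 2:26 PM and the burn-in test starts at 3:03 PM, so shipping prep is first.

shipping prep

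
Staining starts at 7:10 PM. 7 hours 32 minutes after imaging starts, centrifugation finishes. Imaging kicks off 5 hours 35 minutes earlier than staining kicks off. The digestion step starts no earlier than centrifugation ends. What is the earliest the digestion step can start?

Imaging starts at 7:10 PM − 335 min = 1:35 PM.
Centrifugation ends at 1:35 PM + 452 min = 9:07 PM.
The digestion step is bounded by centrifugation, so the earliest it can start is 9:07 PM.

9:07 PM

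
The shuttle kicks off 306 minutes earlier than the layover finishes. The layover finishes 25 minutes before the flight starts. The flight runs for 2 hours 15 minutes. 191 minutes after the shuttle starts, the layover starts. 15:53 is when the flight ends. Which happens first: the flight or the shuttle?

The flight starts at 15:53 − 135 min = 13:38.
The layover ends at 13:38 − 25 min = 13:13.
The shuttle starts at 13:13 − 306 min = 08:07.
The flight starts at 13:38 and the shuttle starts at 08:07, so the shuttle is first.

the shuttle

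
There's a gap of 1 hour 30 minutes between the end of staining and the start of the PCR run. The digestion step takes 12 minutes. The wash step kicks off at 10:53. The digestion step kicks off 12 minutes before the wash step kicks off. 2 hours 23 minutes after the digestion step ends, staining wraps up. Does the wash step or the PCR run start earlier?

The digestion step starts at 10:53 − 12 min = 10:41.
The digestion step ends at 10:41 + 12 min = 10:53.
Staining ends at 10:53 + 143 min = 13:16.
The PCR run starts at 13:16 + 90 min = 14:46.
The wash step starts at 10:53 and the PCR run starts at 14:46, so the wash step is first.

the wash step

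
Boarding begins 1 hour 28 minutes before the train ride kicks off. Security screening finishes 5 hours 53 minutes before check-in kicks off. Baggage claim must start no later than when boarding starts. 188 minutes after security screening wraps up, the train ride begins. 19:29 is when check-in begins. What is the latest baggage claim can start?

15:16

Security screening ends at 19:29 − 353 min = 13:36.
The train ride starts at 13:36 + 188 min = 16:44.
Boarding starts at 16:44 − 88 min = 15:16.
Baggage claim is bounded by boarding, so the latest it can start is 15:16.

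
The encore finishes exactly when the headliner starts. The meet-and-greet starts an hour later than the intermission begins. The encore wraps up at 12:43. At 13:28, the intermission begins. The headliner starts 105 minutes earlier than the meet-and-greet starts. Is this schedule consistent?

Yes

The meet-and-greet starts at 13:28 + 60 min = 14:28.
The headliner starts at 14:28 − 105 min = 12:43.
So the encore ends at 12:43.
That matches the stated 12:43, so the schedule is consistent.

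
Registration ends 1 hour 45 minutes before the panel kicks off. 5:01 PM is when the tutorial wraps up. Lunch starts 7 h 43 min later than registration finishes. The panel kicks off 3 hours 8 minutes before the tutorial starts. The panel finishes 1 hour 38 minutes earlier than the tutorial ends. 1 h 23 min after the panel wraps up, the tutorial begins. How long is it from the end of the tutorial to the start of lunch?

The panel ends at 5:01 PM − 98 min = 3:23 PM.
The tutorial starts at 3:23 PM + 83 min = 4:46 PM.
The panel starts at 4:46 PM − 188 min = 1:38 PM.
Registration ends at 1:38 PM − 105 min = 11:53 AM.
Lunch starts at 11:53 AM + 463 min = 7:36 PM.
From 5:01 PM to 7:36 PM is 2 h 35 min.

2 h 35 min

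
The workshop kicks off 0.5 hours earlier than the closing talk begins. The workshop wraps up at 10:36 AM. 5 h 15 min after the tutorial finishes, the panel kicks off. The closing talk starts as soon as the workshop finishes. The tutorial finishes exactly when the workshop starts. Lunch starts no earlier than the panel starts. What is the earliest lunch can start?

3:21 PM

The closing talk starts at 10:36 AM.
The workshop starts at 10:36 AM − 30 min = 10:06 AM.
So the tutorial ends at 10:06 AM.
The panel starts at 10:06 AM + 315 min = 3:21 PM.
Lunch is bounded by the panel, so the earliest it can start is 3:21 PM.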